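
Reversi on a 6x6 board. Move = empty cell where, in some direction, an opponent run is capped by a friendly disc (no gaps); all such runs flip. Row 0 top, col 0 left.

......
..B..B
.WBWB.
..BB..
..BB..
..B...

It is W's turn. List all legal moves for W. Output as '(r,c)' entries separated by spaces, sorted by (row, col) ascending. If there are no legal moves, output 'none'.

(0,1): flips 1 -> legal
(0,2): no bracket -> illegal
(0,3): flips 1 -> legal
(0,4): no bracket -> illegal
(0,5): no bracket -> illegal
(1,1): no bracket -> illegal
(1,3): no bracket -> illegal
(1,4): no bracket -> illegal
(2,5): flips 1 -> legal
(3,1): no bracket -> illegal
(3,4): no bracket -> illegal
(3,5): no bracket -> illegal
(4,1): flips 1 -> legal
(4,4): no bracket -> illegal
(5,1): no bracket -> illegal
(5,3): flips 2 -> legal
(5,4): flips 2 -> legal

Answer: (0,1) (0,3) (2,5) (4,1) (5,3) (5,4)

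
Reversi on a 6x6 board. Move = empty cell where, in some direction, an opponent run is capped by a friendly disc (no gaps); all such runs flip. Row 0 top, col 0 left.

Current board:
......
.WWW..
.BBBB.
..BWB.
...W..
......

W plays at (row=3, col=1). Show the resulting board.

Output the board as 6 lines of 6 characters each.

Place W at (3,1); scan 8 dirs for brackets.
Dir NW: first cell '.' (not opp) -> no flip
Dir N: opp run (2,1) capped by W -> flip
Dir NE: opp run (2,2) capped by W -> flip
Dir W: first cell '.' (not opp) -> no flip
Dir E: opp run (3,2) capped by W -> flip
Dir SW: first cell '.' (not opp) -> no flip
Dir S: first cell '.' (not opp) -> no flip
Dir SE: first cell '.' (not opp) -> no flip
All flips: (2,1) (2,2) (3,2)

Answer: ......
.WWW..
.WWBB.
.WWWB.
...W..
......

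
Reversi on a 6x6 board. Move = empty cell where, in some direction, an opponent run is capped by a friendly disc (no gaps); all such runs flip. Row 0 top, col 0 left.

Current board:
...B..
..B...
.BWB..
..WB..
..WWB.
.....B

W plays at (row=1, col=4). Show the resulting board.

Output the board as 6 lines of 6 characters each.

Answer: ...B..
..B.W.
.BWW..
..WB..
..WWB.
.....B

Derivation:
Place W at (1,4); scan 8 dirs for brackets.
Dir NW: opp run (0,3), next=edge -> no flip
Dir N: first cell '.' (not opp) -> no flip
Dir NE: first cell '.' (not opp) -> no flip
Dir W: first cell '.' (not opp) -> no flip
Dir E: first cell '.' (not opp) -> no flip
Dir SW: opp run (2,3) capped by W -> flip
Dir S: first cell '.' (not opp) -> no flip
Dir SE: first cell '.' (not opp) -> no flip
All flips: (2,3)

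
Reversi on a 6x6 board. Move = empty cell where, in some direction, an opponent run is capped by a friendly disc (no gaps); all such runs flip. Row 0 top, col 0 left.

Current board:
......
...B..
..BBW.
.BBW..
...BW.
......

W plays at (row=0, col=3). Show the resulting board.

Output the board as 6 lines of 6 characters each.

Answer: ...W..
...W..
..BWW.
.BBW..
...BW.
......

Derivation:
Place W at (0,3); scan 8 dirs for brackets.
Dir NW: edge -> no flip
Dir N: edge -> no flip
Dir NE: edge -> no flip
Dir W: first cell '.' (not opp) -> no flip
Dir E: first cell '.' (not opp) -> no flip
Dir SW: first cell '.' (not opp) -> no flip
Dir S: opp run (1,3) (2,3) capped by W -> flip
Dir SE: first cell '.' (not opp) -> no flip
All flips: (1,3) (2,3)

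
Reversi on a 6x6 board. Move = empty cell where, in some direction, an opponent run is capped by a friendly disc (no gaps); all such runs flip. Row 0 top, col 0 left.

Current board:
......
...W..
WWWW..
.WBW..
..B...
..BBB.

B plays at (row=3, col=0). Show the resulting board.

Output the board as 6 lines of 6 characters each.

Place B at (3,0); scan 8 dirs for brackets.
Dir NW: edge -> no flip
Dir N: opp run (2,0), next='.' -> no flip
Dir NE: opp run (2,1), next='.' -> no flip
Dir W: edge -> no flip
Dir E: opp run (3,1) capped by B -> flip
Dir SW: edge -> no flip
Dir S: first cell '.' (not opp) -> no flip
Dir SE: first cell '.' (not opp) -> no flip
All flips: (3,1)

Answer: ......
...W..
WWWW..
BBBW..
..B...
..BBB.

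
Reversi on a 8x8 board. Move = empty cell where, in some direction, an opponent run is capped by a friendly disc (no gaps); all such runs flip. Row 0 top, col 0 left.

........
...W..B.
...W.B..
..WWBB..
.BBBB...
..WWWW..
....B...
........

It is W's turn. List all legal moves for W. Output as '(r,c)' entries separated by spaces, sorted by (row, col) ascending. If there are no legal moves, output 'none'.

Answer: (0,7) (2,4) (2,6) (3,0) (3,1) (3,6) (4,5) (5,0) (5,1) (7,3) (7,4) (7,5)

Derivation:
(0,5): no bracket -> illegal
(0,6): no bracket -> illegal
(0,7): flips 4 -> legal
(1,4): no bracket -> illegal
(1,5): no bracket -> illegal
(1,7): no bracket -> illegal
(2,4): flips 2 -> legal
(2,6): flips 2 -> legal
(2,7): no bracket -> illegal
(3,0): flips 1 -> legal
(3,1): flips 1 -> legal
(3,6): flips 2 -> legal
(4,0): no bracket -> illegal
(4,5): flips 1 -> legal
(4,6): no bracket -> illegal
(5,0): flips 1 -> legal
(5,1): flips 1 -> legal
(6,3): no bracket -> illegal
(6,5): no bracket -> illegal
(7,3): flips 1 -> legal
(7,4): flips 1 -> legal
(7,5): flips 1 -> legal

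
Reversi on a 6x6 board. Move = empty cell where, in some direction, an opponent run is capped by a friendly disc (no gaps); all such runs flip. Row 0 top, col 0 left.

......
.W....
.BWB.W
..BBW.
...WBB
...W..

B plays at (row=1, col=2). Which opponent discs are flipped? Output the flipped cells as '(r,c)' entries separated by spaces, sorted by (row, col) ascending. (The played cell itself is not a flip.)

Answer: (2,2)

Derivation:
Dir NW: first cell '.' (not opp) -> no flip
Dir N: first cell '.' (not opp) -> no flip
Dir NE: first cell '.' (not opp) -> no flip
Dir W: opp run (1,1), next='.' -> no flip
Dir E: first cell '.' (not opp) -> no flip
Dir SW: first cell 'B' (not opp) -> no flip
Dir S: opp run (2,2) capped by B -> flip
Dir SE: first cell 'B' (not opp) -> no flip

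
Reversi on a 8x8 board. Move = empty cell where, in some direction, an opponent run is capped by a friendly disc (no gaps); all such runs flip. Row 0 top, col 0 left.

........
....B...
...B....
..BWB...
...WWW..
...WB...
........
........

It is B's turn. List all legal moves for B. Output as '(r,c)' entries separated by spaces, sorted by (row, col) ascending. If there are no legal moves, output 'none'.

Answer: (3,6) (5,2) (5,6) (6,3)

Derivation:
(2,2): no bracket -> illegal
(2,4): no bracket -> illegal
(3,5): no bracket -> illegal
(3,6): flips 1 -> legal
(4,2): no bracket -> illegal
(4,6): no bracket -> illegal
(5,2): flips 2 -> legal
(5,5): no bracket -> illegal
(5,6): flips 1 -> legal
(6,2): no bracket -> illegal
(6,3): flips 3 -> legal
(6,4): no bracket -> illegal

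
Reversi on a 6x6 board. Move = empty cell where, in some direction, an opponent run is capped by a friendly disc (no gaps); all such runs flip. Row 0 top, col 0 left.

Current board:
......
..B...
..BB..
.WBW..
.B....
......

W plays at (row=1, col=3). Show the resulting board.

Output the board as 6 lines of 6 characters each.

Answer: ......
..BW..
..WW..
.WBW..
.B....
......

Derivation:
Place W at (1,3); scan 8 dirs for brackets.
Dir NW: first cell '.' (not opp) -> no flip
Dir N: first cell '.' (not opp) -> no flip
Dir NE: first cell '.' (not opp) -> no flip
Dir W: opp run (1,2), next='.' -> no flip
Dir E: first cell '.' (not opp) -> no flip
Dir SW: opp run (2,2) capped by W -> flip
Dir S: opp run (2,3) capped by W -> flip
Dir SE: first cell '.' (not opp) -> no flip
All flips: (2,2) (2,3)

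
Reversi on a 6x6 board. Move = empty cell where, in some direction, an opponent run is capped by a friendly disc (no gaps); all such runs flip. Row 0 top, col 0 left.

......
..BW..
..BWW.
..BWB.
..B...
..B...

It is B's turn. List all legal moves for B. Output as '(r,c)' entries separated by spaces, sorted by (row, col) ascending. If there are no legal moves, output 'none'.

(0,2): no bracket -> illegal
(0,3): no bracket -> illegal
(0,4): flips 1 -> legal
(1,4): flips 3 -> legal
(1,5): flips 2 -> legal
(2,5): flips 2 -> legal
(3,5): no bracket -> illegal
(4,3): no bracket -> illegal
(4,4): flips 1 -> legal

Answer: (0,4) (1,4) (1,5) (2,5) (4,4)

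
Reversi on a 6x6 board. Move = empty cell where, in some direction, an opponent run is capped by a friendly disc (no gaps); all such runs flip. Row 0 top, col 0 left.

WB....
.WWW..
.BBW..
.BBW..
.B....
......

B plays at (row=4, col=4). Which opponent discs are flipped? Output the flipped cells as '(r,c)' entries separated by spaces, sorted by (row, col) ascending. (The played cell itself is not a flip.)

Dir NW: opp run (3,3) capped by B -> flip
Dir N: first cell '.' (not opp) -> no flip
Dir NE: first cell '.' (not opp) -> no flip
Dir W: first cell '.' (not opp) -> no flip
Dir E: first cell '.' (not opp) -> no flip
Dir SW: first cell '.' (not opp) -> no flip
Dir S: first cell '.' (not opp) -> no flip
Dir SE: first cell '.' (not opp) -> no flip

Answer: (3,3)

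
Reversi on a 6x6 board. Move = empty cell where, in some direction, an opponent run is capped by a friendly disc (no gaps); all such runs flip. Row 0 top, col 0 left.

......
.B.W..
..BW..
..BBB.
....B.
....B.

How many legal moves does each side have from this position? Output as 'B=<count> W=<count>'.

Answer: B=5 W=5

Derivation:
-- B to move --
(0,2): no bracket -> illegal
(0,3): flips 2 -> legal
(0,4): flips 1 -> legal
(1,2): flips 1 -> legal
(1,4): flips 1 -> legal
(2,4): flips 1 -> legal
B mobility = 5
-- W to move --
(0,0): no bracket -> illegal
(0,1): no bracket -> illegal
(0,2): no bracket -> illegal
(1,0): no bracket -> illegal
(1,2): no bracket -> illegal
(2,0): no bracket -> illegal
(2,1): flips 1 -> legal
(2,4): no bracket -> illegal
(2,5): no bracket -> illegal
(3,1): flips 1 -> legal
(3,5): no bracket -> illegal
(4,1): flips 1 -> legal
(4,2): no bracket -> illegal
(4,3): flips 1 -> legal
(4,5): flips 1 -> legal
(5,3): no bracket -> illegal
(5,5): no bracket -> illegal
W mobility = 5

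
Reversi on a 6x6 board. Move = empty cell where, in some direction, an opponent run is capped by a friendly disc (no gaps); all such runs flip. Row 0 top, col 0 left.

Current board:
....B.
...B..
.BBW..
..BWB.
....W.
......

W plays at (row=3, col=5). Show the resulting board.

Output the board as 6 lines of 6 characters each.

Answer: ....B.
...B..
.BBW..
..BWWW
....W.
......

Derivation:
Place W at (3,5); scan 8 dirs for brackets.
Dir NW: first cell '.' (not opp) -> no flip
Dir N: first cell '.' (not opp) -> no flip
Dir NE: edge -> no flip
Dir W: opp run (3,4) capped by W -> flip
Dir E: edge -> no flip
Dir SW: first cell 'W' (not opp) -> no flip
Dir S: first cell '.' (not opp) -> no flip
Dir SE: edge -> no flip
All flips: (3,4)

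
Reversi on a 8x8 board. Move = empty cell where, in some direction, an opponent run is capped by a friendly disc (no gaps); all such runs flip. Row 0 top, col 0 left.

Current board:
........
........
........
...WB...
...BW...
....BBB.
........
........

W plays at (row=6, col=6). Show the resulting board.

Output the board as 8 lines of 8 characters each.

Answer: ........
........
........
...WB...
...BW...
....BWB.
......W.
........

Derivation:
Place W at (6,6); scan 8 dirs for brackets.
Dir NW: opp run (5,5) capped by W -> flip
Dir N: opp run (5,6), next='.' -> no flip
Dir NE: first cell '.' (not opp) -> no flip
Dir W: first cell '.' (not opp) -> no flip
Dir E: first cell '.' (not opp) -> no flip
Dir SW: first cell '.' (not opp) -> no flip
Dir S: first cell '.' (not opp) -> no flip
Dir SE: first cell '.' (not opp) -> no flip
All flips: (5,5)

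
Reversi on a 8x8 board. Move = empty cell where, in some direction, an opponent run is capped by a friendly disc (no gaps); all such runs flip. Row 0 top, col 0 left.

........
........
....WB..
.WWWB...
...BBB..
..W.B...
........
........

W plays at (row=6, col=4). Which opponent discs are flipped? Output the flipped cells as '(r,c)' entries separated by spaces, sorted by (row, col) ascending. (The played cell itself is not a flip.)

Answer: (3,4) (4,4) (5,4)

Derivation:
Dir NW: first cell '.' (not opp) -> no flip
Dir N: opp run (5,4) (4,4) (3,4) capped by W -> flip
Dir NE: first cell '.' (not opp) -> no flip
Dir W: first cell '.' (not opp) -> no flip
Dir E: first cell '.' (not opp) -> no flip
Dir SW: first cell '.' (not opp) -> no flip
Dir S: first cell '.' (not opp) -> no flip
Dir SE: first cell '.' (not opp) -> no flip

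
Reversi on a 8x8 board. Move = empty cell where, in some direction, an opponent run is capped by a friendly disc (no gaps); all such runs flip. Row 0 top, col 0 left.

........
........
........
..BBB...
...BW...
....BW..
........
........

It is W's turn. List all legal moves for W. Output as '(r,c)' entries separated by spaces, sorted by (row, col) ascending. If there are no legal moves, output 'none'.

Answer: (2,2) (2,4) (4,2) (5,3) (6,4)

Derivation:
(2,1): no bracket -> illegal
(2,2): flips 1 -> legal
(2,3): no bracket -> illegal
(2,4): flips 1 -> legal
(2,5): no bracket -> illegal
(3,1): no bracket -> illegal
(3,5): no bracket -> illegal
(4,1): no bracket -> illegal
(4,2): flips 1 -> legal
(4,5): no bracket -> illegal
(5,2): no bracket -> illegal
(5,3): flips 1 -> legal
(6,3): no bracket -> illegal
(6,4): flips 1 -> legal
(6,5): no bracket -> illegal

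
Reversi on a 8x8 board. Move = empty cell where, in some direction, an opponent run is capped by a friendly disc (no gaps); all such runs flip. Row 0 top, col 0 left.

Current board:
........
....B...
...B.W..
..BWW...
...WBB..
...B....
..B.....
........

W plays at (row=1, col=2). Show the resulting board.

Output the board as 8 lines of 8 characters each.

Place W at (1,2); scan 8 dirs for brackets.
Dir NW: first cell '.' (not opp) -> no flip
Dir N: first cell '.' (not opp) -> no flip
Dir NE: first cell '.' (not opp) -> no flip
Dir W: first cell '.' (not opp) -> no flip
Dir E: first cell '.' (not opp) -> no flip
Dir SW: first cell '.' (not opp) -> no flip
Dir S: first cell '.' (not opp) -> no flip
Dir SE: opp run (2,3) capped by W -> flip
All flips: (2,3)

Answer: ........
..W.B...
...W.W..
..BWW...
...WBB..
...B....
..B.....
........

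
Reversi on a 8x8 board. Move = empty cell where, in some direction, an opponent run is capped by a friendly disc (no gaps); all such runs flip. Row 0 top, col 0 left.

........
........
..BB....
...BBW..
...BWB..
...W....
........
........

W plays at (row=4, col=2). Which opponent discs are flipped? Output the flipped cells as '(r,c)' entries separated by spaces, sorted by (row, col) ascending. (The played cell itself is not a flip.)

Answer: (4,3)

Derivation:
Dir NW: first cell '.' (not opp) -> no flip
Dir N: first cell '.' (not opp) -> no flip
Dir NE: opp run (3,3), next='.' -> no flip
Dir W: first cell '.' (not opp) -> no flip
Dir E: opp run (4,3) capped by W -> flip
Dir SW: first cell '.' (not opp) -> no flip
Dir S: first cell '.' (not opp) -> no flip
Dir SE: first cell 'W' (not opp) -> no flip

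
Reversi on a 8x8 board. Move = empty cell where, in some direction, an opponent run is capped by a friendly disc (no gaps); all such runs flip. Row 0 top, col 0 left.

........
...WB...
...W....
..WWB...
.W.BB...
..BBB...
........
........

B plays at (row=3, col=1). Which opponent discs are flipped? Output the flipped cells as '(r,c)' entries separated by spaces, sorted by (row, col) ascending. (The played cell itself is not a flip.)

Answer: (3,2) (3,3)

Derivation:
Dir NW: first cell '.' (not opp) -> no flip
Dir N: first cell '.' (not opp) -> no flip
Dir NE: first cell '.' (not opp) -> no flip
Dir W: first cell '.' (not opp) -> no flip
Dir E: opp run (3,2) (3,3) capped by B -> flip
Dir SW: first cell '.' (not opp) -> no flip
Dir S: opp run (4,1), next='.' -> no flip
Dir SE: first cell '.' (not opp) -> no flip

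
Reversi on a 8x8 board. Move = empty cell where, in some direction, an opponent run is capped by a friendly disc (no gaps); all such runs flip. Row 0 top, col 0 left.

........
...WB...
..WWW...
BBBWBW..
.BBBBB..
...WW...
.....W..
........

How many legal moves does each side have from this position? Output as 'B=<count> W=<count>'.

-- B to move --
(0,2): no bracket -> illegal
(0,3): flips 3 -> legal
(0,4): flips 2 -> legal
(1,1): flips 2 -> legal
(1,2): flips 3 -> legal
(1,5): flips 2 -> legal
(2,1): no bracket -> illegal
(2,5): flips 1 -> legal
(2,6): flips 1 -> legal
(3,6): flips 1 -> legal
(4,6): no bracket -> illegal
(5,2): no bracket -> illegal
(5,5): no bracket -> illegal
(5,6): no bracket -> illegal
(6,2): flips 1 -> legal
(6,3): flips 2 -> legal
(6,4): flips 2 -> legal
(6,6): no bracket -> illegal
(7,4): no bracket -> illegal
(7,5): no bracket -> illegal
(7,6): flips 2 -> legal
B mobility = 12
-- W to move --
(0,3): no bracket -> illegal
(0,4): flips 1 -> legal
(0,5): flips 1 -> legal
(1,5): flips 1 -> legal
(2,0): flips 2 -> legal
(2,1): flips 2 -> legal
(2,5): no bracket -> illegal
(3,6): flips 1 -> legal
(4,0): flips 1 -> legal
(4,6): no bracket -> illegal
(5,0): flips 2 -> legal
(5,1): flips 1 -> legal
(5,2): flips 2 -> legal
(5,5): flips 2 -> legal
(5,6): flips 2 -> legal
W mobility = 12

Answer: B=12 W=12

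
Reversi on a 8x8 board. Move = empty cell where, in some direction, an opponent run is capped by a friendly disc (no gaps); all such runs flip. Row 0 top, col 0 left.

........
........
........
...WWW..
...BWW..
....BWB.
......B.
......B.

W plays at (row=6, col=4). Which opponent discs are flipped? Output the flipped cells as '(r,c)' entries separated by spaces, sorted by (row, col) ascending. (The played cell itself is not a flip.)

Dir NW: first cell '.' (not opp) -> no flip
Dir N: opp run (5,4) capped by W -> flip
Dir NE: first cell 'W' (not opp) -> no flip
Dir W: first cell '.' (not opp) -> no flip
Dir E: first cell '.' (not opp) -> no flip
Dir SW: first cell '.' (not opp) -> no flip
Dir S: first cell '.' (not opp) -> no flip
Dir SE: first cell '.' (not opp) -> no flip

Answer: (5,4)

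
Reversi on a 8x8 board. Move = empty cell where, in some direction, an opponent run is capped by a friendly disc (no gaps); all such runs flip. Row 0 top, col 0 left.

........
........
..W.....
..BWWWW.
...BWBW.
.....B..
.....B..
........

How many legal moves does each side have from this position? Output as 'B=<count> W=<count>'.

Answer: B=7 W=9

Derivation:
-- B to move --
(1,1): flips 3 -> legal
(1,2): flips 1 -> legal
(1,3): no bracket -> illegal
(2,1): no bracket -> illegal
(2,3): flips 2 -> legal
(2,4): no bracket -> illegal
(2,5): flips 2 -> legal
(2,6): no bracket -> illegal
(2,7): flips 1 -> legal
(3,1): no bracket -> illegal
(3,7): flips 5 -> legal
(4,2): no bracket -> illegal
(4,7): flips 1 -> legal
(5,3): no bracket -> illegal
(5,4): no bracket -> illegal
(5,6): no bracket -> illegal
(5,7): no bracket -> illegal
B mobility = 7
-- W to move --
(2,1): no bracket -> illegal
(2,3): no bracket -> illegal
(3,1): flips 1 -> legal
(4,1): no bracket -> illegal
(4,2): flips 2 -> legal
(5,2): flips 1 -> legal
(5,3): flips 1 -> legal
(5,4): flips 1 -> legal
(5,6): flips 1 -> legal
(6,4): flips 1 -> legal
(6,6): flips 1 -> legal
(7,4): no bracket -> illegal
(7,5): flips 3 -> legal
(7,6): no bracket -> illegal
W mobility = 9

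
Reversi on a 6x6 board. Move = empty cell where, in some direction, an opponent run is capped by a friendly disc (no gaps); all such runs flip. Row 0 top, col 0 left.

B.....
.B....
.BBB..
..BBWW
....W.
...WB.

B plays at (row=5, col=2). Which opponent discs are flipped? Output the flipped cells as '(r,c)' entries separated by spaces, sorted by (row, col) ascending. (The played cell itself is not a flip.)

Answer: (5,3)

Derivation:
Dir NW: first cell '.' (not opp) -> no flip
Dir N: first cell '.' (not opp) -> no flip
Dir NE: first cell '.' (not opp) -> no flip
Dir W: first cell '.' (not opp) -> no flip
Dir E: opp run (5,3) capped by B -> flip
Dir SW: edge -> no flip
Dir S: edge -> no flip
Dir SE: edge -> no flip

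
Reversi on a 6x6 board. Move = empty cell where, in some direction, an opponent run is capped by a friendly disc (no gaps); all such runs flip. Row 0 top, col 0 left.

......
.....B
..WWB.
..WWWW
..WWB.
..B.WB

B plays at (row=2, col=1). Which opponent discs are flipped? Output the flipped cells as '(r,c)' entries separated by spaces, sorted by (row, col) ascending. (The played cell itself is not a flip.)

Answer: (2,2) (2,3)

Derivation:
Dir NW: first cell '.' (not opp) -> no flip
Dir N: first cell '.' (not opp) -> no flip
Dir NE: first cell '.' (not opp) -> no flip
Dir W: first cell '.' (not opp) -> no flip
Dir E: opp run (2,2) (2,3) capped by B -> flip
Dir SW: first cell '.' (not opp) -> no flip
Dir S: first cell '.' (not opp) -> no flip
Dir SE: opp run (3,2) (4,3) (5,4), next=edge -> no flip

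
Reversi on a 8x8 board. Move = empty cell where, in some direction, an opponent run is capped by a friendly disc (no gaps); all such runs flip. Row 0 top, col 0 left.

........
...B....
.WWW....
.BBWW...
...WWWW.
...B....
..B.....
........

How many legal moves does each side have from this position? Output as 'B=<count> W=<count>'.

Answer: B=6 W=8

Derivation:
-- B to move --
(1,0): flips 1 -> legal
(1,1): flips 1 -> legal
(1,2): flips 1 -> legal
(1,4): flips 1 -> legal
(2,0): no bracket -> illegal
(2,4): no bracket -> illegal
(2,5): no bracket -> illegal
(3,0): no bracket -> illegal
(3,5): flips 3 -> legal
(3,6): no bracket -> illegal
(3,7): no bracket -> illegal
(4,2): no bracket -> illegal
(4,7): no bracket -> illegal
(5,2): no bracket -> illegal
(5,4): flips 1 -> legal
(5,5): no bracket -> illegal
(5,6): no bracket -> illegal
(5,7): no bracket -> illegal
B mobility = 6
-- W to move --
(0,2): no bracket -> illegal
(0,3): flips 1 -> legal
(0,4): flips 1 -> legal
(1,2): no bracket -> illegal
(1,4): no bracket -> illegal
(2,0): no bracket -> illegal
(2,4): no bracket -> illegal
(3,0): flips 2 -> legal
(4,0): flips 1 -> legal
(4,1): flips 2 -> legal
(4,2): flips 1 -> legal
(5,1): no bracket -> illegal
(5,2): no bracket -> illegal
(5,4): no bracket -> illegal
(6,1): no bracket -> illegal
(6,3): flips 1 -> legal
(6,4): no bracket -> illegal
(7,1): flips 2 -> legal
(7,2): no bracket -> illegal
(7,3): no bracket -> illegal
W mobility = 8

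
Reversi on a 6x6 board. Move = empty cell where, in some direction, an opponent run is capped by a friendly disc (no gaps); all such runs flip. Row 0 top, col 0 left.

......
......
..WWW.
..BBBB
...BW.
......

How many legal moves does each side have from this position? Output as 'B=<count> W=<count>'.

-- B to move --
(1,1): flips 1 -> legal
(1,2): flips 2 -> legal
(1,3): flips 2 -> legal
(1,4): flips 2 -> legal
(1,5): flips 1 -> legal
(2,1): no bracket -> illegal
(2,5): no bracket -> illegal
(3,1): no bracket -> illegal
(4,5): flips 1 -> legal
(5,3): flips 1 -> legal
(5,4): flips 1 -> legal
(5,5): flips 1 -> legal
B mobility = 9
-- W to move --
(2,1): no bracket -> illegal
(2,5): no bracket -> illegal
(3,1): no bracket -> illegal
(4,1): flips 1 -> legal
(4,2): flips 3 -> legal
(4,5): flips 1 -> legal
(5,2): no bracket -> illegal
(5,3): flips 2 -> legal
(5,4): no bracket -> illegal
W mobility = 4

Answer: B=9 W=4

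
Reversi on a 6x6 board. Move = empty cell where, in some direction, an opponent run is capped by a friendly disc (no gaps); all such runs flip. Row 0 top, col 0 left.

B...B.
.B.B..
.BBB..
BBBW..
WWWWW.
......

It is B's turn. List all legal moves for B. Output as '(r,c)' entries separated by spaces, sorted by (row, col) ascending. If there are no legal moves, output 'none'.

(2,4): no bracket -> illegal
(3,4): flips 1 -> legal
(3,5): no bracket -> illegal
(4,5): no bracket -> illegal
(5,0): flips 2 -> legal
(5,1): flips 1 -> legal
(5,2): flips 2 -> legal
(5,3): flips 3 -> legal
(5,4): flips 1 -> legal
(5,5): flips 2 -> legal

Answer: (3,4) (5,0) (5,1) (5,2) (5,3) (5,4) (5,5)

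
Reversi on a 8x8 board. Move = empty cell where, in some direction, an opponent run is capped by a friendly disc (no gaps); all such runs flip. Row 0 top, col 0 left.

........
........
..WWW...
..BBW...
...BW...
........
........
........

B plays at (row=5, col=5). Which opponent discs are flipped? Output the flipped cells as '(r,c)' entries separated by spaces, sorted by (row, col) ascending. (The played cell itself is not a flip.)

Answer: (4,4)

Derivation:
Dir NW: opp run (4,4) capped by B -> flip
Dir N: first cell '.' (not opp) -> no flip
Dir NE: first cell '.' (not opp) -> no flip
Dir W: first cell '.' (not opp) -> no flip
Dir E: first cell '.' (not opp) -> no flip
Dir SW: first cell '.' (not opp) -> no flip
Dir S: first cell '.' (not opp) -> no flip
Dir SE: first cell '.' (not opp) -> no flip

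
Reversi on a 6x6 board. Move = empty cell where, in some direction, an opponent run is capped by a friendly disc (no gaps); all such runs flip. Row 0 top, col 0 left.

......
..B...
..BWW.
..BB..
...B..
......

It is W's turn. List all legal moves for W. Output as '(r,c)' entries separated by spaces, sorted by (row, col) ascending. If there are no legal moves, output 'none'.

(0,1): flips 1 -> legal
(0,2): no bracket -> illegal
(0,3): no bracket -> illegal
(1,1): no bracket -> illegal
(1,3): no bracket -> illegal
(2,1): flips 1 -> legal
(3,1): no bracket -> illegal
(3,4): no bracket -> illegal
(4,1): flips 1 -> legal
(4,2): flips 1 -> legal
(4,4): no bracket -> illegal
(5,2): no bracket -> illegal
(5,3): flips 2 -> legal
(5,4): no bracket -> illegal

Answer: (0,1) (2,1) (4,1) (4,2) (5,3)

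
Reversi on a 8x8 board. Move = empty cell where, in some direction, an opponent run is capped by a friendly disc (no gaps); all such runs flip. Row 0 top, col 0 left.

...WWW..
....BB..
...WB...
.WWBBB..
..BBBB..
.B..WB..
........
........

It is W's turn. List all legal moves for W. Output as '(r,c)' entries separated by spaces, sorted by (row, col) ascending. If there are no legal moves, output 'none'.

Answer: (2,5) (2,6) (3,6) (5,2) (5,3) (5,6)

Derivation:
(0,6): no bracket -> illegal
(1,3): no bracket -> illegal
(1,6): no bracket -> illegal
(2,2): no bracket -> illegal
(2,5): flips 3 -> legal
(2,6): flips 1 -> legal
(3,6): flips 4 -> legal
(4,0): no bracket -> illegal
(4,1): no bracket -> illegal
(4,6): no bracket -> illegal
(5,0): no bracket -> illegal
(5,2): flips 1 -> legal
(5,3): flips 3 -> legal
(5,6): flips 3 -> legal
(6,0): no bracket -> illegal
(6,1): no bracket -> illegal
(6,2): no bracket -> illegal
(6,4): no bracket -> illegal
(6,5): no bracket -> illegal
(6,6): no bracket -> illegal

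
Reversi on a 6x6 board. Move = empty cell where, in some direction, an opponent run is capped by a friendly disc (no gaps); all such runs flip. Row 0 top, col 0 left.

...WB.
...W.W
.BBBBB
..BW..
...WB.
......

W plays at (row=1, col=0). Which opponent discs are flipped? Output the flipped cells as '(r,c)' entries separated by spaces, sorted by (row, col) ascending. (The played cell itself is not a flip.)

Dir NW: edge -> no flip
Dir N: first cell '.' (not opp) -> no flip
Dir NE: first cell '.' (not opp) -> no flip
Dir W: edge -> no flip
Dir E: first cell '.' (not opp) -> no flip
Dir SW: edge -> no flip
Dir S: first cell '.' (not opp) -> no flip
Dir SE: opp run (2,1) (3,2) capped by W -> flip

Answer: (2,1) (3,2)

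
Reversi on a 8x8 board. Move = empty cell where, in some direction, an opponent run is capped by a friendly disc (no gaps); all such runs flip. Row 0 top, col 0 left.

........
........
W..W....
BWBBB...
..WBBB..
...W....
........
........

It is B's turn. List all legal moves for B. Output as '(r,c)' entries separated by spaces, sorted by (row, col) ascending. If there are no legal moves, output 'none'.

(1,0): flips 1 -> legal
(1,1): no bracket -> illegal
(1,2): flips 1 -> legal
(1,3): flips 1 -> legal
(1,4): flips 1 -> legal
(2,1): no bracket -> illegal
(2,2): no bracket -> illegal
(2,4): no bracket -> illegal
(4,0): no bracket -> illegal
(4,1): flips 1 -> legal
(5,1): flips 1 -> legal
(5,2): flips 1 -> legal
(5,4): no bracket -> illegal
(6,2): flips 1 -> legal
(6,3): flips 1 -> legal
(6,4): no bracket -> illegal

Answer: (1,0) (1,2) (1,3) (1,4) (4,1) (5,1) (5,2) (6,2) (6,3)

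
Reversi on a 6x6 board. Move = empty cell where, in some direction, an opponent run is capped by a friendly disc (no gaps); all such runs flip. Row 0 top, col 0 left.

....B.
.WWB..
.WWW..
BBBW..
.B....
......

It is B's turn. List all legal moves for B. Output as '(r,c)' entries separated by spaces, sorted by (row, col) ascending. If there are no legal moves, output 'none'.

Answer: (0,1) (0,2) (0,3) (1,0) (1,4) (3,4) (4,3)

Derivation:
(0,0): no bracket -> illegal
(0,1): flips 2 -> legal
(0,2): flips 2 -> legal
(0,3): flips 2 -> legal
(1,0): flips 3 -> legal
(1,4): flips 1 -> legal
(2,0): no bracket -> illegal
(2,4): no bracket -> illegal
(3,4): flips 1 -> legal
(4,2): no bracket -> illegal
(4,3): flips 2 -> legal
(4,4): no bracket -> illegal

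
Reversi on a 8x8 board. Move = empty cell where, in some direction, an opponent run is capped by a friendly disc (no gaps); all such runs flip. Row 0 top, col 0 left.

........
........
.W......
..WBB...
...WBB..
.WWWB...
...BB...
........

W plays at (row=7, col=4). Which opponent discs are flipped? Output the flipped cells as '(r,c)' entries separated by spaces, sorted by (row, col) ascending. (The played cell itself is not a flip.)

Answer: (6,3)

Derivation:
Dir NW: opp run (6,3) capped by W -> flip
Dir N: opp run (6,4) (5,4) (4,4) (3,4), next='.' -> no flip
Dir NE: first cell '.' (not opp) -> no flip
Dir W: first cell '.' (not opp) -> no flip
Dir E: first cell '.' (not opp) -> no flip
Dir SW: edge -> no flip
Dir S: edge -> no flip
Dir SE: edge -> no flip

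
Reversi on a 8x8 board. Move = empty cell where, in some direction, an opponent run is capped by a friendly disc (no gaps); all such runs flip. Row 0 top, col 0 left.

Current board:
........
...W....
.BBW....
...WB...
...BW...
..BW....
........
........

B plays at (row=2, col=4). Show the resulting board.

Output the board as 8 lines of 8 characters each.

Answer: ........
...W....
.BBBB...
...WB...
...BW...
..BW....
........
........

Derivation:
Place B at (2,4); scan 8 dirs for brackets.
Dir NW: opp run (1,3), next='.' -> no flip
Dir N: first cell '.' (not opp) -> no flip
Dir NE: first cell '.' (not opp) -> no flip
Dir W: opp run (2,3) capped by B -> flip
Dir E: first cell '.' (not opp) -> no flip
Dir SW: opp run (3,3), next='.' -> no flip
Dir S: first cell 'B' (not opp) -> no flip
Dir SE: first cell '.' (not opp) -> no flip
All flips: (2,3)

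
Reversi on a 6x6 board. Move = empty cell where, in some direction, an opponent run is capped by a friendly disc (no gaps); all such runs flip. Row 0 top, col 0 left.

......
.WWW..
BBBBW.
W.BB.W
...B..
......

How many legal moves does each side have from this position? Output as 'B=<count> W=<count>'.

-- B to move --
(0,0): flips 1 -> legal
(0,1): flips 2 -> legal
(0,2): flips 2 -> legal
(0,3): flips 2 -> legal
(0,4): flips 1 -> legal
(1,0): no bracket -> illegal
(1,4): no bracket -> illegal
(1,5): flips 1 -> legal
(2,5): flips 1 -> legal
(3,1): no bracket -> illegal
(3,4): no bracket -> illegal
(4,0): flips 1 -> legal
(4,1): no bracket -> illegal
(4,4): no bracket -> illegal
(4,5): no bracket -> illegal
B mobility = 8
-- W to move --
(1,0): flips 1 -> legal
(1,4): no bracket -> illegal
(3,1): flips 2 -> legal
(3,4): flips 1 -> legal
(4,1): no bracket -> illegal
(4,2): flips 3 -> legal
(4,4): flips 2 -> legal
(5,2): no bracket -> illegal
(5,3): flips 3 -> legal
(5,4): no bracket -> illegal
W mobility = 6

Answer: B=8 W=6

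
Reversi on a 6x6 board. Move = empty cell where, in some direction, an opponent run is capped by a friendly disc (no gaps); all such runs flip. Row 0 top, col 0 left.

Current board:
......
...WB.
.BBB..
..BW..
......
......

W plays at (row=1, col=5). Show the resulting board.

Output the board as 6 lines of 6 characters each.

Place W at (1,5); scan 8 dirs for brackets.
Dir NW: first cell '.' (not opp) -> no flip
Dir N: first cell '.' (not opp) -> no flip
Dir NE: edge -> no flip
Dir W: opp run (1,4) capped by W -> flip
Dir E: edge -> no flip
Dir SW: first cell '.' (not opp) -> no flip
Dir S: first cell '.' (not opp) -> no flip
Dir SE: edge -> no flip
All flips: (1,4)

Answer: ......
...WWW
.BBB..
..BW..
......
......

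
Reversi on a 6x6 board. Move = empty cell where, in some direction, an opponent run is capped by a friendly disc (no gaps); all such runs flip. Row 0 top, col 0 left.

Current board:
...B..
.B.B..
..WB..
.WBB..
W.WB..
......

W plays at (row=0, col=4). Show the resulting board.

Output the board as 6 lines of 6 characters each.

Answer: ...BW.
.B.W..
..WB..
.WBB..
W.WB..
......

Derivation:
Place W at (0,4); scan 8 dirs for brackets.
Dir NW: edge -> no flip
Dir N: edge -> no flip
Dir NE: edge -> no flip
Dir W: opp run (0,3), next='.' -> no flip
Dir E: first cell '.' (not opp) -> no flip
Dir SW: opp run (1,3) capped by W -> flip
Dir S: first cell '.' (not opp) -> no flip
Dir SE: first cell '.' (not opp) -> no flip
All flips: (1,3)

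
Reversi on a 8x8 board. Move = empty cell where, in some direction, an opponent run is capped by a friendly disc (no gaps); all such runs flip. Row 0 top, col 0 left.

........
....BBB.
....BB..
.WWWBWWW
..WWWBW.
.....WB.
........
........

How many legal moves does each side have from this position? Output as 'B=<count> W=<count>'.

Answer: B=10 W=9

Derivation:
-- B to move --
(2,0): no bracket -> illegal
(2,1): no bracket -> illegal
(2,2): no bracket -> illegal
(2,3): no bracket -> illegal
(2,6): flips 2 -> legal
(2,7): flips 1 -> legal
(3,0): flips 3 -> legal
(4,0): no bracket -> illegal
(4,1): flips 3 -> legal
(4,7): flips 2 -> legal
(5,1): flips 2 -> legal
(5,2): flips 1 -> legal
(5,3): no bracket -> illegal
(5,4): flips 2 -> legal
(5,7): flips 2 -> legal
(6,4): no bracket -> illegal
(6,5): flips 1 -> legal
(6,6): no bracket -> illegal
B mobility = 10
-- W to move --
(0,3): flips 2 -> legal
(0,4): flips 3 -> legal
(0,5): flips 2 -> legal
(0,6): flips 2 -> legal
(0,7): flips 3 -> legal
(1,3): flips 1 -> legal
(1,7): no bracket -> illegal
(2,3): no bracket -> illegal
(2,6): no bracket -> illegal
(2,7): no bracket -> illegal
(4,7): no bracket -> illegal
(5,4): flips 1 -> legal
(5,7): flips 1 -> legal
(6,5): no bracket -> illegal
(6,6): flips 1 -> legal
(6,7): no bracket -> illegal
W mobility = 9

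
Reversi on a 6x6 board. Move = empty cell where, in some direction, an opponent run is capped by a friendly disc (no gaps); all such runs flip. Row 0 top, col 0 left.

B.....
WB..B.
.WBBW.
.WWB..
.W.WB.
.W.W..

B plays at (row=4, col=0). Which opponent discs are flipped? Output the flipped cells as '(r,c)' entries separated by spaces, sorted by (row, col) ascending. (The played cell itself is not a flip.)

Answer: (3,1)

Derivation:
Dir NW: edge -> no flip
Dir N: first cell '.' (not opp) -> no flip
Dir NE: opp run (3,1) capped by B -> flip
Dir W: edge -> no flip
Dir E: opp run (4,1), next='.' -> no flip
Dir SW: edge -> no flip
Dir S: first cell '.' (not opp) -> no flip
Dir SE: opp run (5,1), next=edge -> no flip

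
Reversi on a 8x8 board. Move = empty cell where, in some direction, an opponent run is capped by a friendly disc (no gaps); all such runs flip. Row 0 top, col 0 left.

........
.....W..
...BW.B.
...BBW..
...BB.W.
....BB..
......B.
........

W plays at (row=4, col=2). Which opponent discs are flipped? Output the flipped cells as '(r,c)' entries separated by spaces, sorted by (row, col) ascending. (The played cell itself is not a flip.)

Dir NW: first cell '.' (not opp) -> no flip
Dir N: first cell '.' (not opp) -> no flip
Dir NE: opp run (3,3) capped by W -> flip
Dir W: first cell '.' (not opp) -> no flip
Dir E: opp run (4,3) (4,4), next='.' -> no flip
Dir SW: first cell '.' (not opp) -> no flip
Dir S: first cell '.' (not opp) -> no flip
Dir SE: first cell '.' (not opp) -> no flip

Answer: (3,3)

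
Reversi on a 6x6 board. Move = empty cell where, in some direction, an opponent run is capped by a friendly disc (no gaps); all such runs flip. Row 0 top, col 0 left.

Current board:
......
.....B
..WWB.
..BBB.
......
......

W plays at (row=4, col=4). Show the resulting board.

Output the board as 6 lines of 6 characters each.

Place W at (4,4); scan 8 dirs for brackets.
Dir NW: opp run (3,3) capped by W -> flip
Dir N: opp run (3,4) (2,4), next='.' -> no flip
Dir NE: first cell '.' (not opp) -> no flip
Dir W: first cell '.' (not opp) -> no flip
Dir E: first cell '.' (not opp) -> no flip
Dir SW: first cell '.' (not opp) -> no flip
Dir S: first cell '.' (not opp) -> no flip
Dir SE: first cell '.' (not opp) -> no flip
All flips: (3,3)

Answer: ......
.....B
..WWB.
..BWB.
....W.
......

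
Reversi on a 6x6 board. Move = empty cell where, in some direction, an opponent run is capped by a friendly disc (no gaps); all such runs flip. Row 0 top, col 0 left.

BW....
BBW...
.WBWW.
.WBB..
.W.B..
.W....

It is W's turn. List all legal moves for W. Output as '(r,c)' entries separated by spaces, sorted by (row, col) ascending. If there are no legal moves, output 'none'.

Answer: (1,3) (3,4) (4,2) (5,3) (5,4)

Derivation:
(0,2): no bracket -> illegal
(1,3): flips 1 -> legal
(2,0): no bracket -> illegal
(3,4): flips 2 -> legal
(4,2): flips 3 -> legal
(4,4): no bracket -> illegal
(5,2): no bracket -> illegal
(5,3): flips 2 -> legal
(5,4): flips 2 -> legal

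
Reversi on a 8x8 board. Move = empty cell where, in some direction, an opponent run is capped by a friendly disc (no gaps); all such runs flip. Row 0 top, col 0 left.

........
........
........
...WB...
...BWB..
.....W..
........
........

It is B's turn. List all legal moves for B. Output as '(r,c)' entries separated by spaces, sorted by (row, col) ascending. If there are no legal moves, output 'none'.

Answer: (2,3) (3,2) (5,4) (6,5)

Derivation:
(2,2): no bracket -> illegal
(2,3): flips 1 -> legal
(2,4): no bracket -> illegal
(3,2): flips 1 -> legal
(3,5): no bracket -> illegal
(4,2): no bracket -> illegal
(4,6): no bracket -> illegal
(5,3): no bracket -> illegal
(5,4): flips 1 -> legal
(5,6): no bracket -> illegal
(6,4): no bracket -> illegal
(6,5): flips 1 -> legal
(6,6): no bracket -> illegal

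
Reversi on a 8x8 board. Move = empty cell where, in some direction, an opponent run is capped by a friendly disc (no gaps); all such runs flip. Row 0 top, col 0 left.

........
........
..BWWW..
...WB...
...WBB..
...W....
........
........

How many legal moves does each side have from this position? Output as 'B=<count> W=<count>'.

Answer: B=8 W=7

Derivation:
-- B to move --
(1,2): flips 1 -> legal
(1,3): no bracket -> illegal
(1,4): flips 1 -> legal
(1,5): no bracket -> illegal
(1,6): flips 1 -> legal
(2,6): flips 3 -> legal
(3,2): flips 1 -> legal
(3,5): no bracket -> illegal
(3,6): no bracket -> illegal
(4,2): flips 1 -> legal
(5,2): flips 1 -> legal
(5,4): no bracket -> illegal
(6,2): flips 1 -> legal
(6,3): no bracket -> illegal
(6,4): no bracket -> illegal
B mobility = 8
-- W to move --
(1,1): flips 1 -> legal
(1,2): no bracket -> illegal
(1,3): no bracket -> illegal
(2,1): flips 1 -> legal
(3,1): no bracket -> illegal
(3,2): no bracket -> illegal
(3,5): flips 2 -> legal
(3,6): no bracket -> illegal
(4,6): flips 2 -> legal
(5,4): flips 2 -> legal
(5,5): flips 1 -> legal
(5,6): flips 2 -> legal
W mobility = 7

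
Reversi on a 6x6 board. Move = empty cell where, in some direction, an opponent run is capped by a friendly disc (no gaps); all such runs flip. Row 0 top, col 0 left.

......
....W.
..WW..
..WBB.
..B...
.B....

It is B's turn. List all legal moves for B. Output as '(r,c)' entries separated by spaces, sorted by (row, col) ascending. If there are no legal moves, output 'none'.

(0,3): no bracket -> illegal
(0,4): no bracket -> illegal
(0,5): no bracket -> illegal
(1,1): flips 1 -> legal
(1,2): flips 3 -> legal
(1,3): flips 1 -> legal
(1,5): no bracket -> illegal
(2,1): no bracket -> illegal
(2,4): no bracket -> illegal
(2,5): no bracket -> illegal
(3,1): flips 1 -> legal
(4,1): no bracket -> illegal
(4,3): no bracket -> illegal

Answer: (1,1) (1,2) (1,3) (3,1)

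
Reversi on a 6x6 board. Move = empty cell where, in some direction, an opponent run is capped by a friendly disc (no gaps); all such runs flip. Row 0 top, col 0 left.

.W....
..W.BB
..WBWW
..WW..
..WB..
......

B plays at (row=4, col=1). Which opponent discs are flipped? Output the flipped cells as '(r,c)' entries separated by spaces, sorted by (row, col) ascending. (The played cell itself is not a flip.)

Answer: (3,2) (4,2)

Derivation:
Dir NW: first cell '.' (not opp) -> no flip
Dir N: first cell '.' (not opp) -> no flip
Dir NE: opp run (3,2) capped by B -> flip
Dir W: first cell '.' (not opp) -> no flip
Dir E: opp run (4,2) capped by B -> flip
Dir SW: first cell '.' (not opp) -> no flip
Dir S: first cell '.' (not opp) -> no flip
Dir SE: first cell '.' (not opp) -> no flip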